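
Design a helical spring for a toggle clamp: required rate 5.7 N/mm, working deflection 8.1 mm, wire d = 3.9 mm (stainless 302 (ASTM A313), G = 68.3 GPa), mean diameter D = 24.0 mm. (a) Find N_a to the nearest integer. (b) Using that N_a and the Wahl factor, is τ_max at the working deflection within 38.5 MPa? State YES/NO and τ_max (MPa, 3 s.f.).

N_a = Gd⁴/(8D³k) = (68.3×10³)(3.9⁴)/(8·24.0³·5.7) = 25.07 → N_a = 25
Actual rate k = Gd⁴/(8D³·25) = 5.715 N/mm
Working load F = kδ = 5.715·8.1 = 46.291 N
C = 24.0/3.9 = 6.1538; K_W = (4C−1)/(4C−4)+0.615/C = 1.2455
τ_max = K_W·8FD/(πd³) = 1.2455·47.693 = 59.4 MPa
τ_max > 38.5 MPa → exceeds allowable

(a) 25 coils; (b) NO, τ_max = 59.4 MPa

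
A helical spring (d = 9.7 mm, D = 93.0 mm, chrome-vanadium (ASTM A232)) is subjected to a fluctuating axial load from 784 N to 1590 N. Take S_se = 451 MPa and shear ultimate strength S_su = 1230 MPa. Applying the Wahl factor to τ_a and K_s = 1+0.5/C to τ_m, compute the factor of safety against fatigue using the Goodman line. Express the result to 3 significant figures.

1.89

C = D/d = 93.0/9.7 = 9.5876; K_W = (4C−1)/(4C−4)+0.615/C = 1.1515; K_s = 1+0.5/C = 1.0522
F_a = (F_max−F_min)/2 = 403 N; F_m = (F_max+F_min)/2 = 1187 N
τ_a = K_W·8F_aD/(πd³) = 1.1515 × 104.57 = 120.41 MPa
τ_m = K_s·8F_mD/(πd³) = 1.0522 × 308.01 = 324.07 MPa
Goodman: 1/n_f = τ_a/S_se + τ_m/S_su = 120.41/451 + 324.07/1230 = 0.26699 + 0.26347 = 0.53046
n_f = 1/0.53046 = 1.885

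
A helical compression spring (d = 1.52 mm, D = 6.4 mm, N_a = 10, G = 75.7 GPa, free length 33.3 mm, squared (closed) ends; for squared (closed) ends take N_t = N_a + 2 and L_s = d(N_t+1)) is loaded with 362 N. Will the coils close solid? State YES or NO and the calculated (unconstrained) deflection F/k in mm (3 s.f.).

k = Gd⁴/(8D³N_a) = (75.7×10³)(1.52⁴)/(8·6.4³·10) = 19.268 N/mm
N_t = 12; L_s = 1.52·13 = 19.76 mm; δ_solid = L₀ − L_s = 33.3 − 19.76 = 13.54 mm
δ = F/k = 362/19.268 = 18.787 mm
δ ≥ δ_solid → spring goes solid

YES, δ = 18.8 mm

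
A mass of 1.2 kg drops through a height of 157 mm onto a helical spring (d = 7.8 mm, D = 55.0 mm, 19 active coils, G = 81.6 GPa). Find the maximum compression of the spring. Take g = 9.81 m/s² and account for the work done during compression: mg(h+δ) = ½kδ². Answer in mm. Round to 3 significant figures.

18.6 mm

k = Gd⁴/(8D³N_a) = (81.6×10³)(7.8⁴)/(8·55.0³·19) = 11.944 N/mm
W = mg = 1.2 × 9.81 = 11.772 N
½kδ² − Wδ − Wh = 0 → δ = (W + √(W² + 2kWh))/k
δ = (11.772 + √(138.58 + 44148.6))/11.944 = (11.772 + 210.45)/11.944 = 18.605 mm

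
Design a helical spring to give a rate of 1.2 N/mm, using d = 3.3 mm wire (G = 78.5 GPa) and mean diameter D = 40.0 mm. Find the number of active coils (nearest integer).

15

N_a = Gd⁴/(8D³k) = (78.5×10³ × 3.3⁴)/(8 × 40.0³ × 1.2)
    = 9.30948e+06 / 614400 = 15.15 → 15 coils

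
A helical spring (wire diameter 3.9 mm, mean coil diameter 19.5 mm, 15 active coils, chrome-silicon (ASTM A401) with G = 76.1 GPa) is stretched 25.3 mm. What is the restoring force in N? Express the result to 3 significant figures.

501 N

k = Gd⁴/(8D³N_a) = (76.1×10³)(3.9⁴)/(8·19.5³·15) = 19.786 N/mm
F = k·δ = 19.786 × 25.3 = 500.59 N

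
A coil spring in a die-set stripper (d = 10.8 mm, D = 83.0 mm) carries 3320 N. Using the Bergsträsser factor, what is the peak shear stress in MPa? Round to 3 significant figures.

657 MPa

Spring index C = D/d = 83.0/10.8 = 7.6852
K_B = (4C+2)/(4C−3) = 32.741/27.741 = 1.1802
τ₀ = 8FD/(πd³) = 8·3320·83.0/(π·10.8³) = 2.20448e+06/3957.5 = 557.04 MPa
τ_max = K·τ₀ = 1.1802 × 557.04 = 657.44 MPa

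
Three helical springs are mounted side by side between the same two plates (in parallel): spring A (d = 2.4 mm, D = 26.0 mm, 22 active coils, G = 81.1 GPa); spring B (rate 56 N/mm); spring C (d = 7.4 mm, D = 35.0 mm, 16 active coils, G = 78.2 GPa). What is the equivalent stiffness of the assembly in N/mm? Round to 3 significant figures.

k_A = Gd⁴/(8D³N_a) = (81.1×10³)(2.4⁴)/(8·26.0³·22) = 0.86983 N/mm
k_C = Gd⁴/(8D³N_a) = (78.2×10³)(7.4⁴)/(8·35.0³·16) = 42.729 N/mm
Parallel: k_eq = 0.86983 + 56 + 42.729 = 99.599 N/mm

99.6 N/mm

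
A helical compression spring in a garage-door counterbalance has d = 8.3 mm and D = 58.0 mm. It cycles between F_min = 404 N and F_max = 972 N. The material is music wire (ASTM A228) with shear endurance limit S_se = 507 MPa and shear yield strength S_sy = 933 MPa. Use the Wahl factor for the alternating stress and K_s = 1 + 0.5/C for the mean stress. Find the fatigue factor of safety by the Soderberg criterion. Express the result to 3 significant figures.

2.63

C = D/d = 58.0/8.3 = 6.9880; K_W = (4C−1)/(4C−4)+0.615/C = 1.2133; K_s = 1+0.5/C = 1.0716
F_a = (F_max−F_min)/2 = 284 N; F_m = (F_max+F_min)/2 = 688 N
τ_a = K_W·8F_aD/(πd³) = 1.2133 × 73.359 = 89.003 MPa
τ_m = K_s·8F_mD/(πd³) = 1.0716 × 177.71 = 190.43 MPa
Soderberg: 1/n_f = τ_a/S_se + τ_m/S_sy = 89.003/507 + 190.43/933 = 0.17555 + 0.20411 = 0.37965
n_f = 1/0.37965 = 2.634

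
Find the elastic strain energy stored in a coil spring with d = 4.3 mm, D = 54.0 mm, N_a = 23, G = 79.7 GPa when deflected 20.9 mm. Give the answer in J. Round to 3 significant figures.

0.205 J

k = Gd⁴/(8D³N_a) = (79.7×10³)(4.3⁴)/(8·54.0³·23) = 0.94044 N/mm
U = ½kδ² = 0.5 × 0.94044 × 20.9² = 205.4 N·mm = 0.2054 J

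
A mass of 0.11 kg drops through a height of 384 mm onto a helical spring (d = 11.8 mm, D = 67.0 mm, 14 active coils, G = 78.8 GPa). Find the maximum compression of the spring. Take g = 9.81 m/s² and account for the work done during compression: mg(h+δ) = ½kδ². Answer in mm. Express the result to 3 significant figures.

k = Gd⁴/(8D³N_a) = (78.8×10³)(11.8⁴)/(8·67.0³·14) = 45.354 N/mm
W = mg = 0.11 × 9.81 = 1.0791 N
½kδ² − Wδ − Wh = 0 → δ = (W + √(W² + 2kWh))/k
δ = (1.0791 + √(1.1645 + 37586.7))/45.354 = (1.0791 + 193.88)/45.354 = 4.2986 mm

4.30 mm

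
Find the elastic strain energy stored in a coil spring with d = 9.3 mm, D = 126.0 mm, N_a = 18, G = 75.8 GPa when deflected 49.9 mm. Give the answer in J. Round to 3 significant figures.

k = Gd⁴/(8D³N_a) = (75.8×10³)(9.3⁴)/(8·126.0³·18) = 1.9685 N/mm
U = ½kδ² = 0.5 × 1.9685 × 49.9² = 2450.7 N·mm = 2.4507 J

2.45 J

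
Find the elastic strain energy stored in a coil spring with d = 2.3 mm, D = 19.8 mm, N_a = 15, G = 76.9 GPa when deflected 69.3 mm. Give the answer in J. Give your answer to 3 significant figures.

k = Gd⁴/(8D³N_a) = (76.9×10³)(2.3⁴)/(8·19.8³·15) = 2.3103 N/mm
U = ½kδ² = 0.5 × 2.3103 × 69.3² = 5547.5 N·mm = 5.5475 J

5.55 J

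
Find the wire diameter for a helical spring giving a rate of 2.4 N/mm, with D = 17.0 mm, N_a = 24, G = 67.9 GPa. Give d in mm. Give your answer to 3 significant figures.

d = (8D³N_a·k / G)^(1/4) = (8·17.0³·24·2.4 / (67.9×10³))^0.25
  = (33.342)^0.25 = 2.4030 mm

2.40 mm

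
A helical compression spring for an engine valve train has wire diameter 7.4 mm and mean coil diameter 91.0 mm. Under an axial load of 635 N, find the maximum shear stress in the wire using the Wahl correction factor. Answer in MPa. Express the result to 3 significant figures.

Spring index C = D/d = 91.0/7.4 = 12.2973
K_W = (4C−1)/(4C−4) + 0.615/C = 48.189/45.189 + 0.0500 = 1.1164
τ₀ = 8FD/(πd³) = 8·635·91.0/(π·7.4³) = 462280/1273 = 363.13 MPa
τ_max = K·τ₀ = 1.1164 × 363.13 = 405.4 MPa

405 MPa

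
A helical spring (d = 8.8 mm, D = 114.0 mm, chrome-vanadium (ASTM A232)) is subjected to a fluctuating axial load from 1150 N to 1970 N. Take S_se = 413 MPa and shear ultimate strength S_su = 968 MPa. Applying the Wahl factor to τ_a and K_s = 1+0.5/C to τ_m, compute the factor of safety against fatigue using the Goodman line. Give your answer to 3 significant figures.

0.846

C = D/d = 114.0/8.8 = 12.9545; K_W = (4C−1)/(4C−4)+0.615/C = 1.1102; K_s = 1+0.5/C = 1.0386
F_a = (F_max−F_min)/2 = 410 N; F_m = (F_max+F_min)/2 = 1560 N
τ_a = K_W·8F_aD/(πd³) = 1.1102 × 174.65 = 193.9 MPa
τ_m = K_s·8F_mD/(πd³) = 1.0386 × 664.54 = 690.19 MPa
Goodman: 1/n_f = τ_a/S_se + τ_m/S_su = 193.9/413 + 690.19/968 = 0.46950 + 0.71301 = 1.1825
n_f = 1/1.1825 = 0.8457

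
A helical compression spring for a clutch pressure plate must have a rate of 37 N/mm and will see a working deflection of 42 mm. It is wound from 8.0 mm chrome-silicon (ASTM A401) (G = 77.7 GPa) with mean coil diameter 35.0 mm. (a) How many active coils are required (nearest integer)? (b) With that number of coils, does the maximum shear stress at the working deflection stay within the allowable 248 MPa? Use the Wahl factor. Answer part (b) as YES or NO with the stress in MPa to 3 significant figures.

N_a = Gd⁴/(8D³k) = (77.7×10³)(8.0⁴)/(8·35.0³·37) = 25.08 → N_a = 25
Actual rate k = Gd⁴/(8D³·25) = 37.115 N/mm
Working load F = kδ = 37.115·42 = 1558.8 N
C = 35.0/8.0 = 4.3750; K_W = (4C−1)/(4C−4)+0.615/C = 1.3628
τ_max = K_W·8FD/(πd³) = 1.3628·271.35 = 369.8 MPa
τ_max > 248 MPa → exceeds allowable

(a) 25 coils; (b) NO, τ_max = 370 MPa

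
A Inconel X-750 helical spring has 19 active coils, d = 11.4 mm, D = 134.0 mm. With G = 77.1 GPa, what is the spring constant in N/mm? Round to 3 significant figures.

3.56 N/mm

k = Gd⁴/(8D³N_a) = (77.1×10³ × 11.4⁴) / (8 × 134.0³ × 19)
  = 1.30219e+09 / 3.65728e+08 = 3.5605 N/mm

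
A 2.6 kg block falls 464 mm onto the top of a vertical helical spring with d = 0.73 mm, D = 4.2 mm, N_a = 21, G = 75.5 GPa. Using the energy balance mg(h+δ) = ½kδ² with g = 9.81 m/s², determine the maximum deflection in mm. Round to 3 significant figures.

k = Gd⁴/(8D³N_a) = (75.5×10³)(0.73⁴)/(8·4.2³·21) = 1.7226 N/mm
W = mg = 2.6 × 9.81 = 25.506 N
½kδ² − Wδ − Wh = 0 → δ = (W + √(W² + 2kWh))/k
δ = (25.506 + √(650.56 + 40772.9))/1.7226 = (25.506 + 203.53)/1.7226 = 132.96 mm

133 mm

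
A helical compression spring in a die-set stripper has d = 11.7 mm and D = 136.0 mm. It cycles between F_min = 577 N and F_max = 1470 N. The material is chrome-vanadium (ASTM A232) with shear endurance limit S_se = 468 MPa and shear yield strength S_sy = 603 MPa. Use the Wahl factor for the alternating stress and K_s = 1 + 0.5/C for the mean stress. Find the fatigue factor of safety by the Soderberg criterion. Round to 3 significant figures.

1.63

C = D/d = 136.0/11.7 = 11.6239; K_W = (4C−1)/(4C−4)+0.615/C = 1.1235; K_s = 1+0.5/C = 1.0430
F_a = (F_max−F_min)/2 = 446.5 N; F_m = (F_max+F_min)/2 = 1023.5 N
τ_a = K_W·8F_aD/(πd³) = 1.1235 × 96.548 = 108.47 MPa
τ_m = K_s·8F_mD/(πd³) = 1.0430 × 221.31 = 230.83 MPa
Soderberg: 1/n_f = τ_a/S_se + τ_m/S_sy = 108.47/468 + 230.83/603 = 0.23178 + 0.38281 = 0.61459
n_f = 1/0.61459 = 1.627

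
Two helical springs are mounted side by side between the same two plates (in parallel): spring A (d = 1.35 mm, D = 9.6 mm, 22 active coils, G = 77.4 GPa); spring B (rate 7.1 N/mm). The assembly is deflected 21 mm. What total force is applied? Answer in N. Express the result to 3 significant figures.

184 N

k_A = Gd⁴/(8D³N_a) = (77.4×10³)(1.35⁴)/(8·9.6³·22) = 1.651 N/mm
Parallel: k_eq = 1.651 + 7.1 = 8.751 N/mm
F = k_eq·δ = 8.751·21 = 183.77 N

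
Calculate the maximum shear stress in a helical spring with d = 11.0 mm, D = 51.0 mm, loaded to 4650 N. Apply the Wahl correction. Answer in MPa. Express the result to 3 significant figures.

Spring index C = D/d = 51.0/11.0 = 4.6364
K_W = (4C−1)/(4C−4) + 0.615/C = 17.545/14.545 + 0.1326 = 1.3389
τ₀ = 8FD/(πd³) = 8·4650·51.0/(π·11.0³) = 1.8972e+06/4181.5 = 453.72 MPa
τ_max = K·τ₀ = 1.3389 × 453.72 = 607.48 MPa

607 MPa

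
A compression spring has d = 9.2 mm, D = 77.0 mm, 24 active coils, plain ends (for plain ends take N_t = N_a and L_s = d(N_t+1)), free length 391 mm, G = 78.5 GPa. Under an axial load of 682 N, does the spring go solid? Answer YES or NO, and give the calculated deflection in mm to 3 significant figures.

NO, δ = 106 mm

k = Gd⁴/(8D³N_a) = (78.5×10³)(9.2⁴)/(8·77.0³·24) = 6.4158 N/mm
N_t = 24; L_s = 9.2·25 = 230 mm; δ_solid = L₀ − L_s = 391 − 230 = 161 mm
δ = F/k = 682/6.4158 = 106.3 mm
δ < δ_solid → spring does not go solid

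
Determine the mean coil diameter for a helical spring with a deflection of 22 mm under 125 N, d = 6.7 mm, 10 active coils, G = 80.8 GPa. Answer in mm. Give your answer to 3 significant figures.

Required rate k = F/δ = 125/22 = 5.6818 N/mm
D = (Gd⁴/(8N_a·k))^(1/3) = (80.8×10³·6.7⁴/(8·10·5.6818))^(1/3)
  = (358206)^(1/3) = 71.0195 mm

71.0 mm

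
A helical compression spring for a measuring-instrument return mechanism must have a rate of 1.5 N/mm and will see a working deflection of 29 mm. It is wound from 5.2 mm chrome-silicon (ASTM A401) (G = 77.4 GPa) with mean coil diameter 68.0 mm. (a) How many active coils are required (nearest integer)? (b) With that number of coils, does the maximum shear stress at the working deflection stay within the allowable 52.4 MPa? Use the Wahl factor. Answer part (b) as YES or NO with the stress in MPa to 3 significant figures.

(a) 15 coils; (b) NO, τ_max = 59.4 MPa

N_a = Gd⁴/(8D³k) = (77.4×10³)(5.2⁴)/(8·68.0³·1.5) = 15 → N_a = 15
Actual rate k = Gd⁴/(8D³·15) = 1.4998 N/mm
Working load F = kδ = 1.4998·29 = 43.496 N
C = 68.0/5.2 = 13.0769; K_W = (4C−1)/(4C−4)+0.615/C = 1.1091
τ_max = K_W·8FD/(πd³) = 1.1091·53.565 = 59.411 MPa
τ_max > 52.4 MPa → exceeds allowable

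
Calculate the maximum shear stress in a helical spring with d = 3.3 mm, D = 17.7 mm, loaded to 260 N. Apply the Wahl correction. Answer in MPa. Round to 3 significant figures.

420 MPa

Spring index C = D/d = 17.7/3.3 = 5.3636
K_W = (4C−1)/(4C−4) + 0.615/C = 20.455/17.455 + 0.1147 = 1.2865
τ₀ = 8FD/(πd³) = 8·260·17.7/(π·3.3³) = 36816/112.9 = 326.1 MPa
τ_max = K·τ₀ = 1.2865 × 326.1 = 419.53 MPa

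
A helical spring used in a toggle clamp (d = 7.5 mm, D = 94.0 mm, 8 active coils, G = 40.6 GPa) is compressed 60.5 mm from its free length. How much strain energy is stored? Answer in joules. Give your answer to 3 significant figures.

4.42 J

k = Gd⁴/(8D³N_a) = (40.6×10³)(7.5⁴)/(8·94.0³·8) = 2.4166 N/mm
U = ½kδ² = 0.5 × 2.4166 × 60.5² = 4422.7 N·mm = 4.4227 J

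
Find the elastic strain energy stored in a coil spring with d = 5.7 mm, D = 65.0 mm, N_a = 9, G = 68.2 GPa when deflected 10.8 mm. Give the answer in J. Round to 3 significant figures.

0.212 J

k = Gd⁴/(8D³N_a) = (68.2×10³)(5.7⁴)/(8·65.0³·9) = 3.6409 N/mm
U = ½kδ² = 0.5 × 3.6409 × 10.8² = 212.34 N·mm = 0.21234 J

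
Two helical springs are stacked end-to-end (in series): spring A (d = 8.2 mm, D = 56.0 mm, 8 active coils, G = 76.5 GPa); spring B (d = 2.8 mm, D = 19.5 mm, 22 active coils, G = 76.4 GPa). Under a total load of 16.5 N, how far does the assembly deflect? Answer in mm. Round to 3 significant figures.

k_A = Gd⁴/(8D³N_a) = (76.5×10³)(8.2⁴)/(8·56.0³·8) = 30.773 N/mm
k_B = Gd⁴/(8D³N_a) = (76.4×10³)(2.8⁴)/(8·19.5³·22) = 3.5984 N/mm
Series: 1/k_eq = 1/30.773 + 1/3.5984 = 0.3104; k_eq = 3.2217 N/mm
δ = F/k_eq = 16.5/3.2217 = 5.1216 mm

5.12 mm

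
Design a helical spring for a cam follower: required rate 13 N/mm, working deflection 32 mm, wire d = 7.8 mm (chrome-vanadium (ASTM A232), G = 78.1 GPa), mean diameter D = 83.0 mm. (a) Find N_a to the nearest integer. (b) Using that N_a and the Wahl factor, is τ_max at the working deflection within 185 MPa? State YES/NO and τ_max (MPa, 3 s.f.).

(a) 5 coils; (b) NO, τ_max = 205 MPa

N_a = Gd⁴/(8D³k) = (78.1×10³)(7.8⁴)/(8·83.0³·13) = 4.861 → N_a = 5
Actual rate k = Gd⁴/(8D³·5) = 12.64 N/mm
Working load F = kδ = 12.64·32 = 404.47 N
C = 83.0/7.8 = 10.6410; K_W = (4C−1)/(4C−4)+0.615/C = 1.1356
τ_max = K_W·8FD/(πd³) = 1.1356·180.14 = 204.57 MPa
τ_max > 185 MPa → exceeds allowable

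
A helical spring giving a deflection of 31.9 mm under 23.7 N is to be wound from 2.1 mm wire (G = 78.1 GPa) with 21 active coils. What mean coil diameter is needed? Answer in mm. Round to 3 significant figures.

Required rate k = F/δ = 23.7/31.9 = 0.74295 N/mm
D = (Gd⁴/(8N_a·k))^(1/3) = (78.1×10³·2.1⁴/(8·21·0.74295))^(1/3)
  = (12169.2)^(1/3) = 23.0014 mm

23.0 mm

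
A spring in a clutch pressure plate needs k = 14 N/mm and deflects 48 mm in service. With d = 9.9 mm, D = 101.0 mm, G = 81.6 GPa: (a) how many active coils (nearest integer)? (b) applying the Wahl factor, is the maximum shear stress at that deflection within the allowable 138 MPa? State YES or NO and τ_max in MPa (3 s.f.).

N_a = Gd⁴/(8D³k) = (81.6×10³)(9.9⁴)/(8·101.0³·14) = 6.793 → N_a = 7
Actual rate k = Gd⁴/(8D³·7) = 13.586 N/mm
Working load F = kδ = 13.586·48 = 652.11 N
C = 101.0/9.9 = 10.2020; K_W = (4C−1)/(4C−4)+0.615/C = 1.1418
τ_max = K_W·8FD/(πd³) = 1.1418·172.85 = 197.36 MPa
τ_max > 138 MPa → exceeds allowable

(a) 7 coils; (b) NO, τ_max = 197 MPa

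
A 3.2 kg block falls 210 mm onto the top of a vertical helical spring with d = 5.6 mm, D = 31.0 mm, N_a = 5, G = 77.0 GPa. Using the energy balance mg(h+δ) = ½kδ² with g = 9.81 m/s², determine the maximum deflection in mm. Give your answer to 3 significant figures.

14.9 mm

k = Gd⁴/(8D³N_a) = (77.0×10³)(5.6⁴)/(8·31.0³·5) = 63.547 N/mm
W = mg = 3.2 × 9.81 = 31.392 N
½kδ² − Wδ − Wh = 0 → δ = (W + √(W² + 2kWh))/k
δ = (31.392 + √(985.46 + 837850))/63.547 = (31.392 + 915.88)/63.547 = 14.907 mm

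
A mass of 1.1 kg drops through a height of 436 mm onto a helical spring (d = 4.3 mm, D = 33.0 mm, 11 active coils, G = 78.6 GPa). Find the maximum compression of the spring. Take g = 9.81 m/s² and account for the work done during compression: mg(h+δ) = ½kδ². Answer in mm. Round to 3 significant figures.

k = Gd⁴/(8D³N_a) = (78.6×10³)(4.3⁴)/(8·33.0³·11) = 8.4971 N/mm
W = mg = 1.1 × 9.81 = 10.791 N
½kδ² − Wδ − Wh = 0 → δ = (W + √(W² + 2kWh))/k
δ = (10.791 + √(116.45 + 79955.8))/8.4971 = (10.791 + 282.97)/8.4971 = 34.572 mm

34.6 mm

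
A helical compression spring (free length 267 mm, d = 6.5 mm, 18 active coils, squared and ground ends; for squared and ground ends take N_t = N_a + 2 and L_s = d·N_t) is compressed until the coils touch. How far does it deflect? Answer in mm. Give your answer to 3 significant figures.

137 mm

N_t = 20; L_s = 6.5·20 = 130 mm
δ_solid = L₀ − L_s = 267 − 130 = 137 mm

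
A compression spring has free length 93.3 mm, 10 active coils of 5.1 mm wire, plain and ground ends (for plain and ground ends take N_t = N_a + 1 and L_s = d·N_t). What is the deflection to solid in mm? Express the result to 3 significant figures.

N_t = 11; L_s = 5.1·11 = 56.1 mm
δ_solid = L₀ − L_s = 93.3 − 56.1 = 37.2 mm

37.2 mm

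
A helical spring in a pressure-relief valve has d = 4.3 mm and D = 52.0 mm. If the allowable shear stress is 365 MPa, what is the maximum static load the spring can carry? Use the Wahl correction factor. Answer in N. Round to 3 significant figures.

196 N

C = D/d = 52.0/4.3 = 12.0930
K_W = (4C−1)/(4C−4) + 0.615/C = 47.372/44.372 + 0.0509 = 1.1185
τ_max = K·8FD/(πd³) → F_max = τ_allow·πd³/(8DK)
F_max = 365·π·4.3³/(8·52.0·1.1185) = 91169/465.28 = 195.94 N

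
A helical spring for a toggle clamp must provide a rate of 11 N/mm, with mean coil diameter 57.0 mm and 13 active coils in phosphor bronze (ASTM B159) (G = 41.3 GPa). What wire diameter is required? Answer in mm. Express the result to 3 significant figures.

d = (8D³N_a·k / G)^(1/4) = (8·57.0³·13·11 / (41.3×10³))^0.25
  = (5129.8)^0.25 = 8.4630 mm

8.46 mm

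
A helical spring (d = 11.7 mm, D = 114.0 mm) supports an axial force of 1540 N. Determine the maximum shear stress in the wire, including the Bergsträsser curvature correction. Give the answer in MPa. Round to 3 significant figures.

Spring index C = D/d = 114.0/11.7 = 9.7436
K_B = (4C+2)/(4C−3) = 40.974/35.974 = 1.1390
τ₀ = 8FD/(πd³) = 8·1540·114.0/(π·11.7³) = 1.40448e+06/5031.6 = 279.13 MPa
τ_max = K·τ₀ = 1.1390 × 279.13 = 317.93 MPa

318 MPa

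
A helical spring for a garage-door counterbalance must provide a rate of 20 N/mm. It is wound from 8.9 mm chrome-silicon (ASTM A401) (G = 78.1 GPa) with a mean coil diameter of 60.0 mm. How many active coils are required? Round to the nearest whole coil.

N_a = Gd⁴/(8D³k) = (78.1×10³ × 8.9⁴)/(8 × 60.0³ × 20)
    = 4.90017e+08 / 3.456e+07 = 14.18 → 14 coils

14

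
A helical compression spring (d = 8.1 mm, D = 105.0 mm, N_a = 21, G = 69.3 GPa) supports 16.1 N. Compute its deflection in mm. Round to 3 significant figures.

10.5 mm

k = Gd⁴/(8D³N_a) = (69.3×10³)(8.1⁴)/(8·105.0³·21) = 1.5339 N/mm
δ = F/k = 16.1 / 1.5339 = 10.496 mm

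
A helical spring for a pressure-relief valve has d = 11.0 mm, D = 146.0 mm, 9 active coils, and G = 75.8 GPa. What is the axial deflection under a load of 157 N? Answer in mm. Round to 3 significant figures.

k = Gd⁴/(8D³N_a) = (75.8×10³)(11.0⁴)/(8·146.0³·9) = 4.9528 N/mm
δ = F/k = 157 / 4.9528 = 31.699 mm

31.7 mm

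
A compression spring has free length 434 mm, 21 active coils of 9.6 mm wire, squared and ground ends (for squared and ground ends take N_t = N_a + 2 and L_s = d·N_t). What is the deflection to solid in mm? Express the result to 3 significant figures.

N_t = 23; L_s = 9.6·23 = 220.8 mm
δ_solid = L₀ − L_s = 434 − 220.8 = 213.2 mm

213 mm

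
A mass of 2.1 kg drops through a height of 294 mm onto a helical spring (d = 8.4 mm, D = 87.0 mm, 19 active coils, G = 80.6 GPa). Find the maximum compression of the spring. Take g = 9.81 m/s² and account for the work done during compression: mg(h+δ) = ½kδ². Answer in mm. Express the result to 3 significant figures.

60.3 mm

k = Gd⁴/(8D³N_a) = (80.6×10³)(8.4⁴)/(8·87.0³·19) = 4.0091 N/mm
W = mg = 2.1 × 9.81 = 20.601 N
½kδ² − Wδ − Wh = 0 → δ = (W + √(W² + 2kWh))/k
δ = (20.601 + √(424.4 + 48564.2))/4.0091 = (20.601 + 221.33)/4.0091 = 60.346 mm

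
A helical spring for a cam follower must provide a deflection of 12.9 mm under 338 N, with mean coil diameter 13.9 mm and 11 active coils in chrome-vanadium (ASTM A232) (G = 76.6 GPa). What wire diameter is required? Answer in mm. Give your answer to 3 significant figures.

3.00 mm

Required rate k = F/δ = 338/12.9 = 26.202 N/mm
d = (8D³N_a·k / G)^(1/4) = (8·13.9³·11·26.202 / (76.6×10³))^0.25
  = (80.84)^0.25 = 2.9985 mm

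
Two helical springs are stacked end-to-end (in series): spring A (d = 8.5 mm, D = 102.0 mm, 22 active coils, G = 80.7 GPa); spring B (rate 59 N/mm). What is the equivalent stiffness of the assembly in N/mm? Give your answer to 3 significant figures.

k_A = Gd⁴/(8D³N_a) = (80.7×10³)(8.5⁴)/(8·102.0³·22) = 2.2555 N/mm
Series: 1/k_eq = 1/2.2555 + 1/59 = 0.46032; k_eq = 2.1724 N/mm

2.17 N/mm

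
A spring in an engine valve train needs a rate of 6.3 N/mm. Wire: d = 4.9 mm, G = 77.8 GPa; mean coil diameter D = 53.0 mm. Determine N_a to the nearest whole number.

6

N_a = Gd⁴/(8D³k) = (77.8×10³ × 4.9⁴)/(8 × 53.0³ × 6.3)
    = 4.48502e+07 / 7.5034e+06 = 5.977 → 6 coils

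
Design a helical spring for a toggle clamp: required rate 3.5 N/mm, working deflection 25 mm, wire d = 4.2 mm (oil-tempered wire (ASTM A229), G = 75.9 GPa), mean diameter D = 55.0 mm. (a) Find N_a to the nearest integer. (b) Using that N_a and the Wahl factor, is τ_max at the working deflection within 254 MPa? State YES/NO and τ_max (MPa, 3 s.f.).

N_a = Gd⁴/(8D³k) = (75.9×10³)(4.2⁴)/(8·55.0³·3.5) = 5.07 → N_a = 5
Actual rate k = Gd⁴/(8D³·5) = 3.5489 N/mm
Working load F = kδ = 3.5489·25 = 88.722 N
C = 55.0/4.2 = 13.0952; K_W = (4C−1)/(4C−4)+0.615/C = 1.1090
τ_max = K_W·8FD/(πd³) = 1.1090·167.72 = 186 MPa
τ_max ≤ 254 MPa → acceptable

(a) 5 coils; (b) YES, τ_max = 186 MPa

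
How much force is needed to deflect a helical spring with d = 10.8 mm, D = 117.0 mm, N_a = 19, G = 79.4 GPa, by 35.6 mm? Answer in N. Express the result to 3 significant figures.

158 N

k = Gd⁴/(8D³N_a) = (79.4×10³)(10.8⁴)/(8·117.0³·19) = 4.4373 N/mm
F = k·δ = 4.4373 × 35.6 = 157.97 N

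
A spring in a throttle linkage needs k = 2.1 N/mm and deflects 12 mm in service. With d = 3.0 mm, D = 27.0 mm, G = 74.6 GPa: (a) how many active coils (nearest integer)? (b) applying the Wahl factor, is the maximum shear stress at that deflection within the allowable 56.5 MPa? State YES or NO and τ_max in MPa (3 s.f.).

N_a = Gd⁴/(8D³k) = (74.6×10³)(3.0⁴)/(8·27.0³·2.1) = 18.27 → N_a = 18
Actual rate k = Gd⁴/(8D³·18) = 2.1319 N/mm
Working load F = kδ = 2.1319·12 = 25.583 N
C = 27.0/3.0 = 9.0000; K_W = (4C−1)/(4C−4)+0.615/C = 1.1621
τ_max = K_W·8FD/(πd³) = 1.1621·65.147 = 75.706 MPa
τ_max > 56.5 MPa → exceeds allowable

(a) 18 coils; (b) NO, τ_max = 75.7 MPa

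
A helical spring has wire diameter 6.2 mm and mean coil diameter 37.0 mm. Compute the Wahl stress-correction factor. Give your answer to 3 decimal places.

1.254

C = D/d = 37.0/6.2 = 5.9677
K_W = (4C−1)/(4C−4) + 0.615/C = 22.871/19.871 + 0.1031 = 1.2540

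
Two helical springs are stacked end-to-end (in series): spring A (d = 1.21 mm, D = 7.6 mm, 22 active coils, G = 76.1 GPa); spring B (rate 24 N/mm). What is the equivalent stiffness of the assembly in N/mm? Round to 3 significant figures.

1.94 N/mm

k_A = Gd⁴/(8D³N_a) = (76.1×10³)(1.21⁴)/(8·7.6³·22) = 2.1114 N/mm
Series: 1/k_eq = 1/2.1114 + 1/24 = 0.51528; k_eq = 1.9407 N/mm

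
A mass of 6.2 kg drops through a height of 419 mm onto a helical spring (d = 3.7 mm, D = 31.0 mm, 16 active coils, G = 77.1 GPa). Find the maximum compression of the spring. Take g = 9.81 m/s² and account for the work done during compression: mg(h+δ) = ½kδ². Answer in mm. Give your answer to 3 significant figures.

133 mm

k = Gd⁴/(8D³N_a) = (77.1×10³)(3.7⁴)/(8·31.0³·16) = 3.7894 N/mm
W = mg = 6.2 × 9.81 = 60.822 N
½kδ² − Wδ − Wh = 0 → δ = (W + √(W² + 2kWh))/k
δ = (60.822 + √(3699.3 + 193139))/3.7894 = (60.822 + 443.67)/3.7894 = 133.13 mm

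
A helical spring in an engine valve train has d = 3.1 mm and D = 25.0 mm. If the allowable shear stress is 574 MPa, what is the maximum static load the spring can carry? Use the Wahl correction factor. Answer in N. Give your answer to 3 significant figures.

C = D/d = 25.0/3.1 = 8.0645
K_W = (4C−1)/(4C−4) + 0.615/C = 31.258/28.258 + 0.0763 = 1.1824
τ_max = K·8FD/(πd³) → F_max = τ_allow·πd³/(8DK)
F_max = 574·π·3.1³/(8·25.0·1.1824) = 53721/236.48 = 227.17 N

227 N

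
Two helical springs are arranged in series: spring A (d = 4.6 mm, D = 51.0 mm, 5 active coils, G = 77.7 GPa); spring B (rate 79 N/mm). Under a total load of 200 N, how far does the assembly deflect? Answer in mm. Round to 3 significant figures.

k_A = Gd⁴/(8D³N_a) = (77.7×10³)(4.6⁴)/(8·51.0³·5) = 6.5566 N/mm
Series: 1/k_eq = 1/6.5566 + 1/79 = 0.16518; k_eq = 6.0542 N/mm
δ = F/k_eq = 200/6.0542 = 33.035 mm

33.0 mm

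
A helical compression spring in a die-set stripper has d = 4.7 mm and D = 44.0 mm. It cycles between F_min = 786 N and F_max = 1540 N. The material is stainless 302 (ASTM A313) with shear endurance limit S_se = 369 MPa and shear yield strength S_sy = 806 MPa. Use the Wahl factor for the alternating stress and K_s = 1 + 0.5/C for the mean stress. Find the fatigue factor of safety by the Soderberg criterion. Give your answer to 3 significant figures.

C = D/d = 44.0/4.7 = 9.3617; K_W = (4C−1)/(4C−4)+0.615/C = 1.1554; K_s = 1+0.5/C = 1.0534
F_a = (F_max−F_min)/2 = 377 N; F_m = (F_max+F_min)/2 = 1163 N
τ_a = K_W·8F_aD/(πd³) = 1.1554 × 406.86 = 470.08 MPa
τ_m = K_s·8F_mD/(πd³) = 1.0534 × 1255.1 = 1322.1 MPa
Soderberg: 1/n_f = τ_a/S_se + τ_m/S_sy = 470.08/369 + 1322.1/806 = 1.27392 + 1.64037 = 2.9143
n_f = 1/2.9143 = 0.3431

0.343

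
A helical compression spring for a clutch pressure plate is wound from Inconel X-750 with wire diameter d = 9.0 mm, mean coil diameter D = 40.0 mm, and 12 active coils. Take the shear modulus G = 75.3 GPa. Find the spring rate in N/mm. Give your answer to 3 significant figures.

80.4 N/mm

k = Gd⁴/(8D³N_a) = (75.3×10³ × 9.0⁴) / (8 × 40.0³ × 12)
  = 4.94043e+08 / 6.144e+06 = 80.411 N/mm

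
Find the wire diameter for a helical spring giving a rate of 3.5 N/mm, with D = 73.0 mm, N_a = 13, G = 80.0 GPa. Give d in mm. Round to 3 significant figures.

6.49 mm

d = (8D³N_a·k / G)^(1/4) = (8·73.0³·13·3.5 / (80.0×10³))^0.25
  = (1770)^0.25 = 6.4863 mm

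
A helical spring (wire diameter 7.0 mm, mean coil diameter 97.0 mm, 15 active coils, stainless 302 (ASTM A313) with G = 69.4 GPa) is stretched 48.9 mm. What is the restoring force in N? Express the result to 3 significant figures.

k = Gd⁴/(8D³N_a) = (69.4×10³)(7.0⁴)/(8·97.0³·15) = 1.5214 N/mm
F = k·δ = 1.5214 × 48.9 = 74.398 N

74.4 N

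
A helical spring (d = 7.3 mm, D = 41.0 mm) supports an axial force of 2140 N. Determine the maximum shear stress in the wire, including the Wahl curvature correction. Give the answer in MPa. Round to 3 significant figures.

731 MPa

Spring index C = D/d = 41.0/7.3 = 5.6164
K_W = (4C−1)/(4C−4) + 0.615/C = 21.466/18.466 + 0.1095 = 1.2720
τ₀ = 8FD/(πd³) = 8·2140·41.0/(π·7.3³) = 701920/1222.1 = 574.34 MPa
τ_max = K·τ₀ = 1.2720 × 574.34 = 730.54 MPa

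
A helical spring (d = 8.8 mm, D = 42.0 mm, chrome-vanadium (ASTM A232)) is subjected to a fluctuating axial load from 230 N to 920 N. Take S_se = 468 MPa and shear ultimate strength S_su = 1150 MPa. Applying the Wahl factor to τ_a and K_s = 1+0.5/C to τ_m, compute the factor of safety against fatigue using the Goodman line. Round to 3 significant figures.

C = D/d = 42.0/8.8 = 4.7727; K_W = (4C−1)/(4C−4)+0.615/C = 1.3277; K_s = 1+0.5/C = 1.1048
F_a = (F_max−F_min)/2 = 345 N; F_m = (F_max+F_min)/2 = 575 N
τ_a = K_W·8F_aD/(πd³) = 1.3277 × 54.145 = 71.886 MPa
τ_m = K_s·8F_mD/(πd³) = 1.1048 × 90.242 = 99.696 MPa
Goodman: 1/n_f = τ_a/S_se + τ_m/S_su = 71.886/468 + 99.696/1150 = 0.15360 + 0.08669 = 0.24029
n_f = 1/0.24029 = 4.162

4.16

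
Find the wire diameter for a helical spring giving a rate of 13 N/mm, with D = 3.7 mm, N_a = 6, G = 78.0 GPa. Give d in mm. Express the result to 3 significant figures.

0.798 mm

d = (8D³N_a·k / G)^(1/4) = (8·3.7³·6·13 / (78.0×10³))^0.25
  = (0.40522)^0.25 = 0.7979 mm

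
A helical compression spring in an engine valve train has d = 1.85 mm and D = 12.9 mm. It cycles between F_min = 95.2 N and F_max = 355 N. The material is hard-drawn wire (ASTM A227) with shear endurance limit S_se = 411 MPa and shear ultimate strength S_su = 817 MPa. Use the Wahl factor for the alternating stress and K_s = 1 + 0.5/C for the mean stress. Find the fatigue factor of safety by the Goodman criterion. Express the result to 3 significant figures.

C = D/d = 12.9/1.85 = 6.9730; K_W = (4C−1)/(4C−4)+0.615/C = 1.2138; K_s = 1+0.5/C = 1.0717
F_a = (F_max−F_min)/2 = 129.9 N; F_m = (F_max+F_min)/2 = 225.1 N
τ_a = K_W·8F_aD/(πd³) = 1.2138 × 673.94 = 818.01 MPa
τ_m = K_s·8F_mD/(πd³) = 1.0717 × 1167.9 = 1251.6 MPa
Goodman: 1/n_f = τ_a/S_se + τ_m/S_su = 818.01/411 + 1251.6/817 = 1.99029 + 1.53195 = 3.5222
n_f = 1/3.5222 = 0.2839

0.284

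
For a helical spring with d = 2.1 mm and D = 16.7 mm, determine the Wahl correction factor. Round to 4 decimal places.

C = D/d = 16.7/2.1 = 7.9524
K_W = (4C−1)/(4C−4) + 0.615/C = 30.810/27.810 + 0.0773 = 1.1852

1.1852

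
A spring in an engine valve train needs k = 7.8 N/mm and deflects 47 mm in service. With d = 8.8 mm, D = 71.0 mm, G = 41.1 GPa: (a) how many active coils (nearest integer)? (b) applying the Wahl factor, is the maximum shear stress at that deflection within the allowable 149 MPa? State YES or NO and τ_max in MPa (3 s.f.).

(a) 11 coils; (b) YES, τ_max = 115 MPa

N_a = Gd⁴/(8D³k) = (41.1×10³)(8.8⁴)/(8·71.0³·7.8) = 11.04 → N_a = 11
Actual rate k = Gd⁴/(8D³·11) = 7.8255 N/mm
Working load F = kδ = 7.8255·47 = 367.8 N
C = 71.0/8.8 = 8.0682; K_W = (4C−1)/(4C−4)+0.615/C = 1.1823
τ_max = K_W·8FD/(πd³) = 1.1823·97.581 = 115.37 MPa
τ_max ≤ 149 MPa → acceptable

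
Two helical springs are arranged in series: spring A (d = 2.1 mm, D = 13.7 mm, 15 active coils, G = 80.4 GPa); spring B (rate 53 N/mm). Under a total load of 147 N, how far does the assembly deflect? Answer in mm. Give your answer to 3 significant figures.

k_A = Gd⁴/(8D³N_a) = (80.4×10³)(2.1⁴)/(8·13.7³·15) = 5.0675 N/mm
Series: 1/k_eq = 1/5.0675 + 1/53 = 0.21621; k_eq = 4.6252 N/mm
δ = F/k_eq = 147/4.6252 = 31.782 mm

31.8 mm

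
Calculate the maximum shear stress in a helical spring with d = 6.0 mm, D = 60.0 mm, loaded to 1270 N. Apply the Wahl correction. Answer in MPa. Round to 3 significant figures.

1030 MPa

Spring index C = D/d = 60.0/6.0 = 10.0000
K_W = (4C−1)/(4C−4) + 0.615/C = 39.000/36.000 + 0.0615 = 1.1448
τ₀ = 8FD/(πd³) = 8·1270·60.0/(π·6.0³) = 609600/678.58 = 898.34 MPa
τ_max = K·τ₀ = 1.1448 × 898.34 = 1028.5 MPa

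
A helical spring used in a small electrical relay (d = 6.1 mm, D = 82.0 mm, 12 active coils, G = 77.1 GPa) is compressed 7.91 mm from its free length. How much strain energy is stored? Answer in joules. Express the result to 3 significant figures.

0.0631 J

k = Gd⁴/(8D³N_a) = (77.1×10³)(6.1⁴)/(8·82.0³·12) = 2.0168 N/mm
U = ½kδ² = 0.5 × 2.0168 × 7.91² = 63.093 N·mm = 0.063093 J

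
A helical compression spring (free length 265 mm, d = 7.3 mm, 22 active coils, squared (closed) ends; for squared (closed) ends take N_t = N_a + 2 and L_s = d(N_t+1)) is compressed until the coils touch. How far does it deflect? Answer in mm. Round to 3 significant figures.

N_t = 24; L_s = 7.3·25 = 182.5 mm
δ_solid = L₀ − L_s = 265 − 182.5 = 82.5 mm

82.5 mm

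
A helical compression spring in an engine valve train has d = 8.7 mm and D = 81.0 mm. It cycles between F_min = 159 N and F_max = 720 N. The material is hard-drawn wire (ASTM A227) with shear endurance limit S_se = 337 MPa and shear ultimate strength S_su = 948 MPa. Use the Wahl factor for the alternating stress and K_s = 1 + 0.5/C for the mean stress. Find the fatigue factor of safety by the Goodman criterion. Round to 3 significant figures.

C = D/d = 81.0/8.7 = 9.3103; K_W = (4C−1)/(4C−4)+0.615/C = 1.1563; K_s = 1+0.5/C = 1.0537
F_a = (F_max−F_min)/2 = 280.5 N; F_m = (F_max+F_min)/2 = 439.5 N
τ_a = K_W·8F_aD/(πd³) = 1.1563 × 87.862 = 101.6 MPa
τ_m = K_s·8F_mD/(πd³) = 1.0537 × 137.67 = 145.06 MPa
Goodman: 1/n_f = τ_a/S_se + τ_m/S_su = 101.6/337 + 145.06/948 = 0.30147 + 0.15302 = 0.45448
n_f = 1/0.45448 = 2.2

2.20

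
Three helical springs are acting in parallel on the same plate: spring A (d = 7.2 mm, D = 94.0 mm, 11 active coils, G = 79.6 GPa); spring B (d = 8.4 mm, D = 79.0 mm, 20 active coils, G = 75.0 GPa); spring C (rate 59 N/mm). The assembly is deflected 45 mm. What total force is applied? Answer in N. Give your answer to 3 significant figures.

k_A = Gd⁴/(8D³N_a) = (79.6×10³)(7.2⁴)/(8·94.0³·11) = 2.9267 N/mm
k_B = Gd⁴/(8D³N_a) = (75.0×10³)(8.4⁴)/(8·79.0³·20) = 4.7334 N/mm
Parallel: k_eq = 2.9267 + 4.7334 + 59 = 66.66 N/mm
F = k_eq·δ = 66.66·45 = 2999.7 N

3000 N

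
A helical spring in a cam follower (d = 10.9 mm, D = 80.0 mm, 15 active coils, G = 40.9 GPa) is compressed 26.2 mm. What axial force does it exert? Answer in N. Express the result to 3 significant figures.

k = Gd⁴/(8D³N_a) = (40.9×10³)(10.9⁴)/(8·80.0³·15) = 9.3968 N/mm
F = k·δ = 9.3968 × 26.2 = 246.2 N

246 N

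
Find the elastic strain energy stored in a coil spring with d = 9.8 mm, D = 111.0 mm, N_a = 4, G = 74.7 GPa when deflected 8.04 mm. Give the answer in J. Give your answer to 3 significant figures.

k = Gd⁴/(8D³N_a) = (74.7×10³)(9.8⁴)/(8·111.0³·4) = 15.744 N/mm
U = ½kδ² = 0.5 × 15.744 × 8.04² = 508.85 N·mm = 0.50885 J

0.509 J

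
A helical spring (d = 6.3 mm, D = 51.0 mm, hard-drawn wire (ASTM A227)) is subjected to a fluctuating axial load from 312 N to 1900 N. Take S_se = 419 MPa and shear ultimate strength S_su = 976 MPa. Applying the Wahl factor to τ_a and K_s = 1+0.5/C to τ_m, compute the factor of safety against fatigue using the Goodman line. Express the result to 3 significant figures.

C = D/d = 51.0/6.3 = 8.0952; K_W = (4C−1)/(4C−4)+0.615/C = 1.1817; K_s = 1+0.5/C = 1.0618
F_a = (F_max−F_min)/2 = 794 N; F_m = (F_max+F_min)/2 = 1106 N
τ_a = K_W·8F_aD/(πd³) = 1.1817 × 412.39 = 487.31 MPa
τ_m = K_s·8F_mD/(πd³) = 1.0618 × 574.44 = 609.92 MPa
Goodman: 1/n_f = τ_a/S_se + τ_m/S_su = 487.31/419 + 609.92/976 = 1.16304 + 0.62492 = 1.788
n_f = 1/1.788 = 0.5593

0.559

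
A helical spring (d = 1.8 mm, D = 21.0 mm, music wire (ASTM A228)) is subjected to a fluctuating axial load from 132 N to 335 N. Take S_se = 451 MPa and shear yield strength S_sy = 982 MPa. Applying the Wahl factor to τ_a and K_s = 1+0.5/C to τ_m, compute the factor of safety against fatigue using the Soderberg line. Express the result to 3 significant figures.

C = D/d = 21.0/1.8 = 11.6667; K_W = (4C−1)/(4C−4)+0.615/C = 1.1230; K_s = 1+0.5/C = 1.0429
F_a = (F_max−F_min)/2 = 101.5 N; F_m = (F_max+F_min)/2 = 233.5 N
τ_a = K_W·8F_aD/(πd³) = 1.1230 × 930.7 = 1045.2 MPa
τ_m = K_s·8F_mD/(πd³) = 1.0429 × 2141.1 = 2232.8 MPa
Soderberg: 1/n_f = τ_a/S_se + τ_m/S_sy = 1045.2/451 + 2232.8/982 = 2.31751 + 2.27375 = 4.5913
n_f = 1/4.5913 = 0.2178

0.218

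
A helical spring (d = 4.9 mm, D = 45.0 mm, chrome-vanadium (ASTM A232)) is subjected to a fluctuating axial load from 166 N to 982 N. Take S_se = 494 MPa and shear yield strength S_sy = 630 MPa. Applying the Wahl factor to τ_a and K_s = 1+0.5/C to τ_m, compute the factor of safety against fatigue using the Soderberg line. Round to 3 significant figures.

0.535

C = D/d = 45.0/4.9 = 9.1837; K_W = (4C−1)/(4C−4)+0.615/C = 1.1586; K_s = 1+0.5/C = 1.0544
F_a = (F_max−F_min)/2 = 408 N; F_m = (F_max+F_min)/2 = 574 N
τ_a = K_W·8F_aD/(πd³) = 1.1586 × 397.4 = 460.43 MPa
τ_m = K_s·8F_mD/(πd³) = 1.0544 × 559.08 = 589.52 MPa
Soderberg: 1/n_f = τ_a/S_se + τ_m/S_sy = 460.43/494 + 589.52/630 = 0.93204 + 0.93575 = 1.8678
n_f = 1/1.8678 = 0.5354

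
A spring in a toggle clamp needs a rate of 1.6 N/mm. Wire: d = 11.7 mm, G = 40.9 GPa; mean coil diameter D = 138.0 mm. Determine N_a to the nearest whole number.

23

N_a = Gd⁴/(8D³k) = (40.9×10³ × 11.7⁴)/(8 × 138.0³ × 1.6)
    = 7.6642e+08 / 3.36393e+07 = 22.78 → 23 coils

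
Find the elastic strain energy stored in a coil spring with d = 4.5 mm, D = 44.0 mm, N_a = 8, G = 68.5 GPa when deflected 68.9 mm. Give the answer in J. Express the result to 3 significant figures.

12.2 J

k = Gd⁴/(8D³N_a) = (68.5×10³)(4.5⁴)/(8·44.0³·8) = 5.1523 N/mm
U = ½kδ² = 0.5 × 5.1523 × 68.9² = 12230 N·mm = 12.23 J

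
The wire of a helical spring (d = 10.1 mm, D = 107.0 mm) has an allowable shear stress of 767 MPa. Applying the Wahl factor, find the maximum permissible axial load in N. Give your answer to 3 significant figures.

C = D/d = 107.0/10.1 = 10.5941
K_W = (4C−1)/(4C−4) + 0.615/C = 41.376/38.376 + 0.0581 = 1.1362
τ_max = K·8FD/(πd³) → F_max = τ_allow·πd³/(8DK)
F_max = 767·π·10.1³/(8·107.0·1.1362) = 2.4826e+06/972.61 = 2552.5 N

2550 N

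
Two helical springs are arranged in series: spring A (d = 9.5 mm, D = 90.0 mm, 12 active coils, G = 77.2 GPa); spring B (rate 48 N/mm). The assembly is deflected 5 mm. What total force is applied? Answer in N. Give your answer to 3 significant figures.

k_A = Gd⁴/(8D³N_a) = (77.2×10³)(9.5⁴)/(8·90.0³·12) = 8.9849 N/mm
Series: 1/k_eq = 1/8.9849 + 1/48 = 0.13213; k_eq = 7.5682 N/mm
F = k_eq·δ = 7.5682·5 = 37.841 N

37.8 N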